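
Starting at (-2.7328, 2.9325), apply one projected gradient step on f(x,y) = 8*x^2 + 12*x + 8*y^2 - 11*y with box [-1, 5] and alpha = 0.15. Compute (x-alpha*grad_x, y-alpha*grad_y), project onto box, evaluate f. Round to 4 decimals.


Step 1: Compute gradient at (-2.7328, 2.9325).
grad_x = 2*8*-2.7328 + 12 = -31.7248
grad_y = 2*8*2.9325 - 11 = 35.92
Step 2: Gradient step.
x_raw = -2.7328 - 0.15*-31.7248 = 2.0259
y_raw = 2.9325 - 0.15*35.92 = -2.4555
Step 3: Project onto [-1, 5].
x_proj = clip(2.0259) = 2.0259
y_proj = clip(-2.4555) = -1.0
Step 4: Evaluate f.
f(2.0259, -1.0) = 76.1459


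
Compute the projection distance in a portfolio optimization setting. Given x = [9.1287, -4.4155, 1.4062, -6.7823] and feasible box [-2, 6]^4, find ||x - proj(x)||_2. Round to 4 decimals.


Project each component onto [-2, 6].
clip(9.1287) = 6.0, clip(-4.4155) = -2.0, clip(1.4062) = 1.4062, clip(-6.7823) = -2.0
Projection = [6.0, -2.0, 1.4062, -2.0]
Squared diffs: [9.7888, 5.8346, 0.0, 22.8704]
Distance = sqrt(38.4938) = 6.2043


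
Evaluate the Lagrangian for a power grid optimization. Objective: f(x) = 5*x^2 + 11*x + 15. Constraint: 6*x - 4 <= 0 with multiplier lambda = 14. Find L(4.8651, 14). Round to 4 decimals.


Step 1: Evaluate f(x).
f(4.8651) = 5*4.8651^2 + 11*4.8651 + 15 = 186.8621
Step 2: Evaluate g(x).
g(4.8651) = 6*4.8651 - 4 = 25.1906
Step 3: Compute Lagrangian.
L = 186.8621 + 14*25.1906 = 539.5305


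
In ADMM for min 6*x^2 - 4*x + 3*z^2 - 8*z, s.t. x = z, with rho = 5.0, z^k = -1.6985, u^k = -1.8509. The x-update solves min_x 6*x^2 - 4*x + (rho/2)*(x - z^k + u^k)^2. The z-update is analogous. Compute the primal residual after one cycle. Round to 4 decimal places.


ADMM iteration with rho = 5.0, z^k = -1.6985, u^k = -1.8509
Step 1: x-update.
Minimize 6*x^2 - 4*x + (5.0/2)*(x + 1.6985 - 1.8509)^2
FOC: (2*6 + 5.0)*x = 4 + 5.0*(-1.6985 + 1.8509)
x^{k+1} = 0.2801
Step 2: z-update.
Minimize 3*z^2 - 8*z + (5.0/2)*(0.2801 - z - 1.8509)^2
FOC: (2*3 + 5.0)*z = 8 + 5.0*(0.2801 - 1.8509)
z^{k+1} = 0.0133
Step 3: u-update.
u^{k+1} = -1.8509 + 0.2801 - 0.0133 = -1.5841
Step 4: Primal residual = |0.2801 - 0.0133| = 0.2668


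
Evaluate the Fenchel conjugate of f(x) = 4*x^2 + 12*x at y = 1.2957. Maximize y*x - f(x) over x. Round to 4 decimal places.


f*(y) = sup_x {y*x - a*x^2 - b*x} = sup_x {(y-b)*x - a*x^2}
FOC: (y - b) - 2a*x = 0 => x* = (y - b)/(2a)
x* = (1.2957 - 12)/(2*4) = -1.338
f*(1.2957) = (y-b)^2/(4a) = (1.2957 - 12)^2/(4*4)
= 114.582/16 = 7.1614


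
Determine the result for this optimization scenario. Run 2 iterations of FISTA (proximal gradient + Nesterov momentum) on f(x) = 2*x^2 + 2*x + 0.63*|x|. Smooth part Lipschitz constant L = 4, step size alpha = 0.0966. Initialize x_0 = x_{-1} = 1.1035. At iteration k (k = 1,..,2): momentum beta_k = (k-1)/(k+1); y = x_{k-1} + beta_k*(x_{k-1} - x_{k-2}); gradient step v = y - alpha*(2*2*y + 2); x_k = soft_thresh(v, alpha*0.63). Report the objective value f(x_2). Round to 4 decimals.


FISTA on f(x) = 2*x^2 + 2*x + 0.63*|x|
L = 4, alpha = 0.0966
Iteration 1: beta = 0.0, y = 1.1035 + 0.0*(1.1035 - 1.1035) = 1.1035
  grad(y) = 6.414, v = y - alpha*grad = 0.4839
  prox(v) = soft_thresh(0.4839, 0.0609) = 0.423
Iteration 2: beta = 0.3333, y = 0.423 + 0.3333*(0.423 - 1.1035) = 0.1962
  grad(y) = 2.7849, v = y - alpha*grad = -0.0728
  prox(v) = soft_thresh(-0.0728, 0.0609) = -0.0119
f(x_2) = 2*(-0.0119)^2 + 2*(-0.0119) + 0.63*|-0.0119| = -0.0161


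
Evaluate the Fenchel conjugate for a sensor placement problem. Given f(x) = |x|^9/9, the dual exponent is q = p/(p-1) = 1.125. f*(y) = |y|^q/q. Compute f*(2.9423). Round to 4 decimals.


The conjugate exponent q satisfies 1/p + 1/q = 1.
p = 9, so q = 9/(9 - 1) = 1.125
|y|^q = 2.9423^1.125 = 3.3672
f*(2.9423) = 3.3672 / 1.125 = 2.9931


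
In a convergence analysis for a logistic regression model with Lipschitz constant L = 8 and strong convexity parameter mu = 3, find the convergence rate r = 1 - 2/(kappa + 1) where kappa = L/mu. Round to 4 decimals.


Step 1: Compute the condition number.
kappa = L/mu = 8/3 = 2.6667
Step 2: Compute the convergence rate.
r = 1 - 2/(kappa + 1) = 1 - 2*mu/(L + mu) = (L - mu)/(L + mu) = 5/11 = 0.4545


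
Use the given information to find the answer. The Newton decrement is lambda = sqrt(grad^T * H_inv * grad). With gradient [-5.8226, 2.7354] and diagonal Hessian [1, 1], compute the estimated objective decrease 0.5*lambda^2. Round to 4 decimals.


Step 1: H is diagonal, so H^(-1) * g = [-5.8226, 2.7354].
Step 2: g^T H^(-1) g = sum_i g_i^2 / H_ii
  = (-5.8226)^2/1 + (2.7354)^2/1
  = 33.9027 + 7.4824 = 41.3851
Step 3: Objective decrease = 0.5 * g^T H^(-1) g = 20.6925


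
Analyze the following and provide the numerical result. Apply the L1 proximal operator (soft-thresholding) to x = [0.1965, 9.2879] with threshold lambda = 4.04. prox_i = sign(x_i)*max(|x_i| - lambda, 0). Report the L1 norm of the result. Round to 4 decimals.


Soft-thresholding with lambda = 4.04:
prox(0.1965) = sign(0.1965)*max(|0.1965| - 4.04, 0) = 0.0
prox(9.2879) = sign(9.2879)*max(|9.2879| - 4.04, 0) = 5.2479
prox(x) = [0.0, 5.2479]
||prox(x)||_1 = 0.0 + 5.2479 = 5.2479


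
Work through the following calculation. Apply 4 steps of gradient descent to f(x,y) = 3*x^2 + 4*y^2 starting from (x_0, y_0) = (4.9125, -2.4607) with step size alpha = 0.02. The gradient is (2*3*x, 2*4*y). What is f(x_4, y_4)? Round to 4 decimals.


Gradient descent on f(x,y) = 3*x^2 + 4*y^2.
Starting point: (4.9125, -2.4607), alpha = 0.02
Step 1: grad_x = 2*3*4.9125 = 29.475, grad_y = 2*4*-2.4607 = -19.6856
  x_1 = 4.9125 - 0.02*29.475 = 4.323
  y_1 = -2.4607 - 0.02*-19.6856 = -2.067
Step 2: grad_x = 2*3*4.323 = 25.938, grad_y = 2*4*-2.067 = -16.5359
  x_2 = 4.323 - 0.02*25.938 = 3.8042
  y_2 = -2.067 - 0.02*-16.5359 = -1.7363
Step 3: grad_x = 2*3*3.8042 = 22.8254, grad_y = 2*4*-1.7363 = -13.8902
  x_3 = 3.8042 - 0.02*22.8254 = 3.3477
  y_3 = -1.7363 - 0.02*-13.8902 = -1.4585
Step 4: grad_x = 2*3*3.3477 = 20.0864, grad_y = 2*4*-1.4585 = -11.6677
  x_4 = 3.3477 - 0.02*20.0864 = 2.946
  y_4 = -1.4585 - 0.02*-11.6677 = -1.2251
f(2.946, -1.2251) = 3*2.946^2 + 4*(-1.2251)^2 = 32.0404


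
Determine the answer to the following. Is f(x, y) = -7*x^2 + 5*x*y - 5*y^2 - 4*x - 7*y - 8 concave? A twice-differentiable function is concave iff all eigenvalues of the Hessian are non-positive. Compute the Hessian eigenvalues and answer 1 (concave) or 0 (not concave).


The Hessian of f(x,y) = -7*x^2 + 5*x*y - 5*y^2 - 4*x - 7*y - 8 is:
H = [[-14, 5], [5, -10]]
Trace = -14 - 10 = -24
Determinant = -14*-10 - (5)^2 = 115
Discriminant = (-24)^2 - 4*115 = 116.0
Eigenvalues: lambda_1 = -17.3852, lambda_2 = -6.6148
The function is concave.

1


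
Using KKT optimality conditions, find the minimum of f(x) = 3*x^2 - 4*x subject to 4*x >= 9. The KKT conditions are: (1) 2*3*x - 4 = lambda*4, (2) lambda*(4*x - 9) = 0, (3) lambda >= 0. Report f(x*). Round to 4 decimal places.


Step 1: Try lambda = 0 (constraint inactive).
x_unc = 4/(2*3) = 0.6667
Check: 4*0.6667 = 2.6668 < 9 -- violated!
Step 2: Constraint must be active: 4*x = 9
x* = 9/4 = 2.25
lambda = (2*3*2.25 - 4)/4 = 2.375
Step 3: Compute optimal value.
f(x*) = 3*2.25^2 - 4*2.25 = 6.1875


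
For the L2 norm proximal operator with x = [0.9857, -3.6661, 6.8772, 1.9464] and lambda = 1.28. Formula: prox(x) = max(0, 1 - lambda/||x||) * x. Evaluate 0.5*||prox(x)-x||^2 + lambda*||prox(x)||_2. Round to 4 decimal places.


Step 1: Compute ||x||.
||x|| = 8.093
Step 2: Compute scaling factor.
scale = max(0, 1 - 1.28/8.093) = 0.8418
Step 3: prox(x) = [0.8298, -3.0863, 5.7895, 1.6386]
||prox(x)|| = 6.813
Step 4: Proximal objective.
0.5*||prox-x||^2 = 0.8192
lambda*||prox|| = 8.7206
Total = 9.5398


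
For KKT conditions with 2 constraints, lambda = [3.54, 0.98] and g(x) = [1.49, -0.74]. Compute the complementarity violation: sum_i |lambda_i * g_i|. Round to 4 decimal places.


KKT complementary slackness check:
lambda_1 * g_1 = 3.54 * 1.49 = 5.2746
lambda_2 * g_2 = 0.98 * -0.74 = -0.7252
Total violation = 5.2746 + 0.7252 = 5.9998


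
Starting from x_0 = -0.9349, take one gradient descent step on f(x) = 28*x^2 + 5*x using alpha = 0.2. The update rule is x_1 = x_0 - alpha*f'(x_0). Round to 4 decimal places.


We compute the gradient at x_0 and apply the update.
f'(x) = 56*x + 5
f'(-0.9349) = 56*-0.9349 + 5 = -47.3544
x_1 = -0.9349 - 0.2*-47.3544 = 8.536


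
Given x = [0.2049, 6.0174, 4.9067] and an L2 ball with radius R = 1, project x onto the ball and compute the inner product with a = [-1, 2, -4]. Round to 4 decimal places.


Step 1: Compute ||x|| (intermediates to 6 decimals).
||x|| = sqrt(0.2049^2 + 6.0174^2 + 4.9067^2) = 7.767032
Step 2: Project.
Since ||x|| > R, scale = R/||x|| = 1/7.767032 = 0.128749, proj(x) = scale * x
proj(x) = [0.026381, 0.774734, 0.631733]
Step 3: Dot product.
a^T * proj(x) = -1*0.026381 + 2*0.774734 - 4*0.631733 = -1.0038


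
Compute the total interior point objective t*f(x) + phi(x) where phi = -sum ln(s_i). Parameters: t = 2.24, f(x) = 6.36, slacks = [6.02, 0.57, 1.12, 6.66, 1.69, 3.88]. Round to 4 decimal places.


Step 1: Compute log-barrier.
ln values: [1.7951, -0.5621, 0.1133, 1.8961, 0.5247, 1.3558]
phi = -(1.7951 - 0.5621 + 0.1133 + 1.8961 + 0.5247 + 1.3558) = -5.123
Step 2: Compute augmented objective.
t*f(x) = 2.24*6.36 = 14.2464
Total = 14.2464 - 5.123 = 9.1234


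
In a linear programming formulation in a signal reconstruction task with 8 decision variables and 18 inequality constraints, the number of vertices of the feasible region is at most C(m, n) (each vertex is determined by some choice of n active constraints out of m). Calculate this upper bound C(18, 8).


Each vertex corresponds to some choice of n active constraints out of m, so the number of vertices is at most C(m, n) = m! / (n!(m-n)!).
m = 18, n = 8
Numerator: 18 * 17 * 16 * 15 * 14 * 13 * 12 * 11
Denominator: 8! = 40320
C(18, 8) = 43758


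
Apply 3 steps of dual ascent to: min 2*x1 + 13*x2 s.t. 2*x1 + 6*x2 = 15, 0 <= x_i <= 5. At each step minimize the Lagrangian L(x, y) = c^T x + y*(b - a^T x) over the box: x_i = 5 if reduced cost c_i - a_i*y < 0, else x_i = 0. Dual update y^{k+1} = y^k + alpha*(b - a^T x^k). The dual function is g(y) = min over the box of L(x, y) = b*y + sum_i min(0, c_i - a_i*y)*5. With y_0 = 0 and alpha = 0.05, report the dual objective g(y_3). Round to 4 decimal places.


Dual ascent for LP: min 2*x1 + 13*x2, 2*x1 + 6*x2 = 15, 0 <= x_i <= 5
Step 1: y^k = 0.0, reduced costs: (2.0, 13.0)
  x^k = (0.0, 0.0), subgradient = b - a^T x = 15.0
  y^{k+1} = 0.0 + 0.05*15.0 = 0.75
Step 2: y^k = 0.75, reduced costs: (0.5, 8.5)
  x^k = (0.0, 0.0), subgradient = b - a^T x = 15.0
  y^{k+1} = 0.75 + 0.05*15.0 = 1.5
Step 3: y^k = 1.5, reduced costs: (-1.0, 4.0)
  x^k = (5.0, 0.0), subgradient = b - a^T x = 5.0
  y^{k+1} = 1.5 + 0.05*5.0 = 1.75
Dual objective at y_3 = 1.75: reduced costs (-1.5, 2.5), box minimizer x = (5.0, 0.0)
g(y_3) = b*y + (c1 - a1*y)*x1 + (c2 - a2*y)*x2 = 15*1.75 + (-1.5)*5.0 + 2.5*0.0 = 26.25 - 7.5 + 0.0 = 18.75


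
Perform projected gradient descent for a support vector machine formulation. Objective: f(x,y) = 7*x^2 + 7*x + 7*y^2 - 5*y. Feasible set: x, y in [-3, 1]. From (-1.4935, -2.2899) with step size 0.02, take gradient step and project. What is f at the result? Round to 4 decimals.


Step 1: Compute gradient at (-1.4935, -2.2899).
grad_x = 2*7*-1.4935 + 7 = -13.909
grad_y = 2*7*-2.2899 - 5 = -37.0586
Step 2: Gradient step.
x_raw = -1.4935 - 0.02*-13.909 = -1.2153
y_raw = -2.2899 - 0.02*-37.0586 = -1.5487
Step 3: Project onto [-3, 1].
x_proj = clip(-1.2153) = -1.2153
y_proj = clip(-1.5487) = -1.5487
Step 4: Evaluate f.
f(-1.2153, -1.5487) = 26.3653


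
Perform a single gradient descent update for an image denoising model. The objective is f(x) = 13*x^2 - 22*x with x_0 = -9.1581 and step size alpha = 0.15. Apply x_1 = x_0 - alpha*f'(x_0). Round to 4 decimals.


We compute the gradient at x_0 and apply the update.
f'(x) = 26*x - 22
f'(-9.1581) = 26*-9.1581 - 22 = -260.1106
x_1 = -9.1581 - 0.15*-260.1106 = 29.8585


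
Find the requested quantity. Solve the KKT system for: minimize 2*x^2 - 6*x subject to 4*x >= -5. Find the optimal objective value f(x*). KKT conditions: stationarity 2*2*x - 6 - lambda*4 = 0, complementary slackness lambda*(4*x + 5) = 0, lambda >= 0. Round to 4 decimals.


Step 1: Try lambda = 0 (constraint inactive).
Stationarity: 2*2*x - 6 = 0
x* = 6/(2*2) = 1.5
Check constraint: 4*1.5 = 6.0 >= -5 -- satisfied.
Step 2: Compute optimal value.
f(x*) = 2*1.5^2 - 6*1.5 = -4.5


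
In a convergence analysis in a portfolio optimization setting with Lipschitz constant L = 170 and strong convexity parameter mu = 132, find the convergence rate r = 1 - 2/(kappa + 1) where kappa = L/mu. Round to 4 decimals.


Step 1: Compute the condition number.
kappa = L/mu = 170/132 = 1.2879
Step 2: Compute the convergence rate.
r = 1 - 2/(kappa + 1) = 1 - 2*mu/(L + mu) = (L - mu)/(L + mu) = 38/302 = 0.1258


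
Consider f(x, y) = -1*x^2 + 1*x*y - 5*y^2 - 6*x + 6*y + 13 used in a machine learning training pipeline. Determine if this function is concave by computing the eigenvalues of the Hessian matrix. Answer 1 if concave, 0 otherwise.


The Hessian of f(x,y) = -1*x^2 + 1*x*y - 5*y^2 - 6*x + 6*y + 13 is:
H = [[-2, 1], [1, -10]]
Trace = -2 - 10 = -12
Determinant = -2*-10 - (1)^2 = 19
Discriminant = (-12)^2 - 4*19 = 68.0
Eigenvalues: lambda_1 = -10.1231, lambda_2 = -1.8769
The function is concave.

1


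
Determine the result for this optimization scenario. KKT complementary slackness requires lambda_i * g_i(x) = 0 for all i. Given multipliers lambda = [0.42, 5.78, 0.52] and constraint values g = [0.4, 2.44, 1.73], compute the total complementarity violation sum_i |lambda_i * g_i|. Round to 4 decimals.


KKT complementary slackness check:
lambda_1 * g_1 = 0.42 * 0.4 = 0.168
lambda_2 * g_2 = 5.78 * 2.44 = 14.1032
lambda_3 * g_3 = 0.52 * 1.73 = 0.8996
Total violation = 0.168 + 14.1032 + 0.8996 = 15.1708


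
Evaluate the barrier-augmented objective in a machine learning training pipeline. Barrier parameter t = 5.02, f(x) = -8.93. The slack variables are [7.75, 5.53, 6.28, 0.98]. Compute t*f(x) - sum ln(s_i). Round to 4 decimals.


Step 1: Compute log-barrier.
ln values: [2.0477, 1.7102, 1.8374, -0.0202]
phi = -(2.0477 + 1.7102 + 1.8374 - 0.0202) = -5.575
Step 2: Compute augmented objective.
t*f(x) = 5.02*-8.93 = -44.8286
Total = -44.8286 - 5.575 = -50.4036


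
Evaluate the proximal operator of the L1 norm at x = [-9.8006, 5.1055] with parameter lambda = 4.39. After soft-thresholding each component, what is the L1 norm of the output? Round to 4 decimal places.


Soft-thresholding with lambda = 4.39:
prox(-9.8006) = sign(-9.8006)*max(|-9.8006| - 4.39, 0) = -5.4106
prox(5.1055) = sign(5.1055)*max(|5.1055| - 4.39, 0) = 0.7155
prox(x) = [-5.4106, 0.7155]
||prox(x)||_1 = 5.4106 + 0.7155 = 6.1261


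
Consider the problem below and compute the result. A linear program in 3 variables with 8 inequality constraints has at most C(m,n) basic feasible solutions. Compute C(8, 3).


Each vertex corresponds to some choice of n active constraints out of m, so the number of vertices is at most C(m, n) = m! / (n!(m-n)!).
m = 8, n = 3
Numerator: 8 * 7 * 6
Denominator: 3! = 6
C(8, 3) = 56


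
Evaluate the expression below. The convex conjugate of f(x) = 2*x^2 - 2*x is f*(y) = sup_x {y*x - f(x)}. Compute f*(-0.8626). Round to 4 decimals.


f*(y) = sup_x {y*x - a*x^2 - b*x} = sup_x {(y-b)*x - a*x^2}
FOC: (y - b) - 2a*x = 0 => x* = (y - b)/(2a)
x* = (-0.8626 + 2)/(2*2) = 0.2844
f*(-0.8626) = (y-b)^2/(4a) = (-0.8626 + 2)^2/(4*2)
= 1.2937/8 = 0.1617


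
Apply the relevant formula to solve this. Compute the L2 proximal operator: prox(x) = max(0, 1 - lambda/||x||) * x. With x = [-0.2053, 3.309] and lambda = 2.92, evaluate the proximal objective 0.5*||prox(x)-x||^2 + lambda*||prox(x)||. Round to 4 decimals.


Step 1: Compute ||x||.
||x|| = 3.3154
Step 2: Compute scaling factor.
scale = max(0, 1 - 2.92/3.3154) = 0.1193
Step 3: prox(x) = [-0.0245, 0.3946]
||prox(x)|| = 0.3954
Step 4: Proximal objective.
0.5*||prox-x||^2 = 4.2632
lambda*||prox|| = 1.1546
Total = 5.4177


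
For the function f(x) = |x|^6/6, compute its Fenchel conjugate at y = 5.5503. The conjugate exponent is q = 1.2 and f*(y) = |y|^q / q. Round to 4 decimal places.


The conjugate exponent q satisfies 1/p + 1/q = 1.
p = 6, so q = 6/(6 - 1) = 1.2
|y|^q = 5.5503^1.2 = 7.8195
f*(5.5503) = 7.8195 / 1.2 = 6.5163


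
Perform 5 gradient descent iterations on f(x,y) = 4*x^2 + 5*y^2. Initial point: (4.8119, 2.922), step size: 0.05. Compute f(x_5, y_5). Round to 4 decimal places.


Gradient descent on f(x,y) = 4*x^2 + 5*y^2.
Starting point: (4.8119, 2.922), alpha = 0.05
Step 1: grad_x = 2*4*4.8119 = 38.4952, grad_y = 2*5*2.922 = 29.22
  x_1 = 4.8119 - 0.05*38.4952 = 2.8871
  y_1 = 2.922 - 0.05*29.22 = 1.461
Step 2: grad_x = 2*4*2.8871 = 23.0971, grad_y = 2*5*1.461 = 14.61
  x_2 = 2.8871 - 0.05*23.0971 = 1.7323
  y_2 = 1.461 - 0.05*14.61 = 0.7305
Step 3: grad_x = 2*4*1.7323 = 13.8583, grad_y = 2*5*0.7305 = 7.305
  x_3 = 1.7323 - 0.05*13.8583 = 1.0394
  y_3 = 0.7305 - 0.05*7.305 = 0.3653
Step 4: grad_x = 2*4*1.0394 = 8.315, grad_y = 2*5*0.3653 = 3.6525
  x_4 = 1.0394 - 0.05*8.315 = 0.6236
  y_4 = 0.3653 - 0.05*3.6525 = 0.1826
Step 5: grad_x = 2*4*0.6236 = 4.989, grad_y = 2*5*0.1826 = 1.8263
  x_5 = 0.6236 - 0.05*4.989 = 0.3742
  y_5 = 0.1826 - 0.05*1.8263 = 0.0913
f(0.3742, 0.0913) = 4*0.3742^2 + 5*0.0913^2 = 0.6017


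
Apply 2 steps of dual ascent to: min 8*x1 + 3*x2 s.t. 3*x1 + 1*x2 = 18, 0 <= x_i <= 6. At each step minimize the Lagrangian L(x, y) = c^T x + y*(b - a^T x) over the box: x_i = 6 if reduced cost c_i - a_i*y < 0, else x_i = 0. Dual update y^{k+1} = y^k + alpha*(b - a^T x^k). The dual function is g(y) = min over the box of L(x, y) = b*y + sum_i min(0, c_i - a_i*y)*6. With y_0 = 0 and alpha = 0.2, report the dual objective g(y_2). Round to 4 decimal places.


Dual ascent for LP: min 8*x1 + 3*x2, 3*x1 + 1*x2 = 18, 0 <= x_i <= 6
Step 1: y^k = 0.0, reduced costs: (8.0, 3.0)
  x^k = (0.0, 0.0), subgradient = b - a^T x = 18.0
  y^{k+1} = 0.0 + 0.2*18.0 = 3.6
Step 2: y^k = 3.6, reduced costs: (-2.8, -0.6)
  x^k = (6.0, 6.0), subgradient = b - a^T x = -6.0
  y^{k+1} = 3.6 + 0.2*-6.0 = 2.4
Dual objective at y_2 = 2.4: reduced costs (0.8, 0.6), box minimizer x = (0.0, 0.0)
g(y_2) = b*y + (c1 - a1*y)*x1 + (c2 - a2*y)*x2 = 18*2.4 + 0.8*0.0 + 0.6*0.0 = 43.2 + 0.0 + 0.0 = 43.2


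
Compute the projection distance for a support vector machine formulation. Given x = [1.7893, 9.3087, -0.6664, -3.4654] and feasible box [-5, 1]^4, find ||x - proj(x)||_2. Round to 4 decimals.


Project each component onto [-5, 1].
clip(1.7893) = 1.0, clip(9.3087) = 1.0, clip(-0.6664) = -0.6664, clip(-3.4654) = -3.4654
Projection = [1.0, 1.0, -0.6664, -3.4654]
Squared diffs: [0.623, 69.0345, 0.0, 0.0]
Distance = sqrt(69.6575) = 8.3461


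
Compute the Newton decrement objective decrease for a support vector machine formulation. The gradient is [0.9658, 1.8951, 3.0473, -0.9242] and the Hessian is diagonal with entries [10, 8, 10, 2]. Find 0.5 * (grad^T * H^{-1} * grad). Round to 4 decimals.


Step 1: H is diagonal, so H^(-1) * g = [0.0966, 0.2369, 0.3047, -0.4621].
Step 2: g^T H^(-1) g = sum_i g_i^2 / H_ii
  = (0.9658)^2/10 + (1.8951)^2/8 + (3.0473)^2/10 + (-0.9242)^2/2
  = 0.0933 + 0.4489 + 0.9286 + 0.4271 = 1.8979
Step 3: Objective decrease = 0.5 * g^T H^(-1) g = 0.9489


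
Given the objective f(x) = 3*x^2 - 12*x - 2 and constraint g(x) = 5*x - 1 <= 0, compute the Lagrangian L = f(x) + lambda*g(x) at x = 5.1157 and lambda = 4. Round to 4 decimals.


Step 1: Evaluate f(x).
f(5.1157) = 3*5.1157^2 - 12*5.1157 - 2 = 15.1228
Step 2: Evaluate g(x).
g(5.1157) = 5*5.1157 - 1 = 24.5785
Step 3: Compute Lagrangian.
L = 15.1228 + 4*24.5785 = 113.4368


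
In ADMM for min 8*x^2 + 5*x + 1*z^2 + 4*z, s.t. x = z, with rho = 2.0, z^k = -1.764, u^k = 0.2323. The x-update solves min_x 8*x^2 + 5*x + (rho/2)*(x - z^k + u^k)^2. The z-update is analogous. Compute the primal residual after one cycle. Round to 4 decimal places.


ADMM iteration with rho = 2.0, z^k = -1.764, u^k = 0.2323
Step 1: x-update.
Minimize 8*x^2 + 5*x + (2.0/2)*(x + 1.764 + 0.2323)^2
FOC: (2*8 + 2.0)*x = -5 + 2.0*(-1.764 - 0.2323)
x^{k+1} = -0.4996
Step 2: z-update.
Minimize 1*z^2 + 4*z + (2.0/2)*(-0.4996 - z + 0.2323)^2
FOC: (2*1 + 2.0)*z = -4 + 2.0*(-0.4996 + 0.2323)
z^{k+1} = -1.1336
Step 3: u-update.
u^{k+1} = 0.2323 - 0.4996 + 1.1336 = 0.8664
Step 4: Primal residual = |-0.4996 + 1.1336| = 0.6341


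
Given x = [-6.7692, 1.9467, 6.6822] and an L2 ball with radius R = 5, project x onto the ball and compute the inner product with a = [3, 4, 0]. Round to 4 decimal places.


Step 1: Compute ||x|| (intermediates to 6 decimals).
||x|| = sqrt((-6.7692)^2 + 1.9467^2 + 6.6822^2) = 9.70894
Step 2: Project.
Since ||x|| > R, scale = R/||x|| = 5/9.70894 = 0.514989, proj(x) = scale * x
proj(x) = [-3.486064, 1.002529, 3.441259]
Step 3: Dot product.
a^T * proj(x) = 3*(-3.486064) + 4*1.002529 + 0*3.441259 = -6.4481


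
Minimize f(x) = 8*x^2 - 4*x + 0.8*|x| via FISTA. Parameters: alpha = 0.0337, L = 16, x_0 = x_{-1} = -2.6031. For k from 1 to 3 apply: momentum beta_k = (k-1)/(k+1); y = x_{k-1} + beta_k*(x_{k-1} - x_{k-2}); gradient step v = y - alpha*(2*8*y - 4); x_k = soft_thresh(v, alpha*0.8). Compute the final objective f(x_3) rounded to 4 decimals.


FISTA on f(x) = 8*x^2 - 4*x + 0.8*|x|
L = 16, alpha = 0.0337
Iteration 1: beta = 0.0, y = -2.6031 + 0.0*(-2.6031 + 2.6031) = -2.6031
  grad(y) = -45.6496, v = y - alpha*grad = -1.0647
  prox(v) = soft_thresh(-1.0647, 0.027) = -1.0377
Iteration 2: beta = 0.3333, y = -1.0377 + 0.3333*(-1.0377 + 2.6031) = -0.516
  grad(y) = -12.2554, v = y - alpha*grad = -0.103
  prox(v) = soft_thresh(-0.103, 0.027) = -0.076
Iteration 3: beta = 0.5, y = -0.076 + 0.5*(-0.076 + 1.0377) = 0.4049
  grad(y) = 2.4781, v = y - alpha*grad = 0.3214
  prox(v) = soft_thresh(0.3214, 0.027) = 0.2944
f(x_3) = 8*0.2944^2 - 4*0.2944 + 0.8*|0.2944| = -0.2487


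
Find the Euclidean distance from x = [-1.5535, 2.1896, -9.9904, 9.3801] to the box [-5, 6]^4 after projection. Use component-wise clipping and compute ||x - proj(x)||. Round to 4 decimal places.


Project each component onto [-5, 6].
clip(-1.5535) = -1.5535, clip(2.1896) = 2.1896, clip(-9.9904) = -5.0, clip(9.3801) = 6.0
Projection = [-1.5535, 2.1896, -5.0, 6.0]
Squared diffs: [0.0, 0.0, 24.9041, 11.4251]
Distance = sqrt(36.3292) = 6.0274


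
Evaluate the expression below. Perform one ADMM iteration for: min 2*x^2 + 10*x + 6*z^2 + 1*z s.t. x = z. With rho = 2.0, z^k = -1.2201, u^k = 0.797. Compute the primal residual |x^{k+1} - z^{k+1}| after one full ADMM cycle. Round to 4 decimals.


ADMM iteration with rho = 2.0, z^k = -1.2201, u^k = 0.797
Step 1: x-update.
Minimize 2*x^2 + 10*x + (2.0/2)*(x + 1.2201 + 0.797)^2
FOC: (2*2 + 2.0)*x = -10 + 2.0*(-1.2201 - 0.797)
x^{k+1} = -2.339
Step 2: z-update.
Minimize 6*z^2 + 1*z + (2.0/2)*(-2.339 - z + 0.797)^2
FOC: (2*6 + 2.0)*z = -1 + 2.0*(-2.339 + 0.797)
z^{k+1} = -0.2917
Step 3: u-update.
u^{k+1} = 0.797 - 2.339 + 0.2917 = -1.2503
Step 4: Primal residual = |-2.339 + 0.2917| = 2.0473


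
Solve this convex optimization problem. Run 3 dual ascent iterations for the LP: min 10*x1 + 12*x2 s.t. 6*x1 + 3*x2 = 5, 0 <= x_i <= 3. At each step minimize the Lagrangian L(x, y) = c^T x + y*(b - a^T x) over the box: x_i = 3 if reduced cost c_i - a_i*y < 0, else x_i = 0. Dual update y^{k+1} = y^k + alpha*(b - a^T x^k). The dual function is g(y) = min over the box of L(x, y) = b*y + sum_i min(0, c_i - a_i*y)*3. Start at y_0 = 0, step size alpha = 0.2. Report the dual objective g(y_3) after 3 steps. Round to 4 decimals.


Dual ascent for LP: min 10*x1 + 12*x2, 6*x1 + 3*x2 = 5, 0 <= x_i <= 3
Step 1: y^k = 0.0, reduced costs: (10.0, 12.0)
  x^k = (0.0, 0.0), subgradient = b - a^T x = 5.0
  y^{k+1} = 0.0 + 0.2*5.0 = 1.0
Step 2: y^k = 1.0, reduced costs: (4.0, 9.0)
  x^k = (0.0, 0.0), subgradient = b - a^T x = 5.0
  y^{k+1} = 1.0 + 0.2*5.0 = 2.0
Step 3: y^k = 2.0, reduced costs: (-2.0, 6.0)
  x^k = (3.0, 0.0), subgradient = b - a^T x = -13.0
  y^{k+1} = 2.0 + 0.2*-13.0 = -0.6
Dual objective at y_3 = -0.6: reduced costs (13.6, 13.8), box minimizer x = (0.0, 0.0)
g(y_3) = b*y + (c1 - a1*y)*x1 + (c2 - a2*y)*x2 = 5*(-0.6) + 13.6*0.0 + 13.8*0.0 = -3.0 + 0.0 + 0.0 = -3.0


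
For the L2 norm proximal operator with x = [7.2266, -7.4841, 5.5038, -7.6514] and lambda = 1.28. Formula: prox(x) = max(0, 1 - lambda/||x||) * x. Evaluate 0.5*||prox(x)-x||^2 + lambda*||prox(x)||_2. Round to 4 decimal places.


Step 1: Compute ||x||.
||x|| = 14.0382
Step 2: Compute scaling factor.
scale = max(0, 1 - 1.28/14.0382) = 0.9088
Step 3: prox(x) = [6.5677, -6.8017, 5.002, -6.9537]
||prox(x)|| = 12.7582
Step 4: Proximal objective.
0.5*||prox-x||^2 = 0.8192
lambda*||prox|| = 16.3305
Total = 17.1497


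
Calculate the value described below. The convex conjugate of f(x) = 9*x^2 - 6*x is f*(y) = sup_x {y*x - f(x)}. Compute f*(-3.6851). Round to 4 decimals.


f*(y) = sup_x {y*x - a*x^2 - b*x} = sup_x {(y-b)*x - a*x^2}
FOC: (y - b) - 2a*x = 0 => x* = (y - b)/(2a)
x* = (-3.6851 + 6)/(2*9) = 0.1286
f*(-3.6851) = (y-b)^2/(4a) = (-3.6851 + 6)^2/(4*9)
= 5.3588/36 = 0.1489


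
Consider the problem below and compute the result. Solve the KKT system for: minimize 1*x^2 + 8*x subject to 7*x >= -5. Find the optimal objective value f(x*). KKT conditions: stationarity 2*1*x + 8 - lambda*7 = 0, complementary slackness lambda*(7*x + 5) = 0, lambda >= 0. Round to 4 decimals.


Step 1: Try lambda = 0 (constraint inactive).
x_unc = -8/(2*1) = -4.0
Check: 7*-4.0 = -28.0 < -5 -- violated!
Step 2: Constraint must be active: 7*x = -5
x* = -5/7 = -0.7143 (rounded; the exact value -5/7 is used below)
lambda = (2*1*(-5/7) + 8)/7 = 0.9388
Step 3: Compute optimal value.
f(x*) = 1*(-5/7)^2 + 8*(-5/7) = -5.2041


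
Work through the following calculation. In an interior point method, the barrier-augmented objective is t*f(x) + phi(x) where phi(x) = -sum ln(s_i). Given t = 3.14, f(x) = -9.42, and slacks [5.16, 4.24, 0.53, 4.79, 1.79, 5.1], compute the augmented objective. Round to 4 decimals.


Step 1: Compute log-barrier.
ln values: [1.6409, 1.4446, -0.6349, 1.5665, 0.5822, 1.6292]
phi = -(1.6409 + 1.4446 - 0.6349 + 1.5665 + 0.5822 + 1.6292) = -6.2286
Step 2: Compute augmented objective.
t*f(x) = 3.14*-9.42 = -29.5788
Total = -29.5788 - 6.2286 = -35.8074


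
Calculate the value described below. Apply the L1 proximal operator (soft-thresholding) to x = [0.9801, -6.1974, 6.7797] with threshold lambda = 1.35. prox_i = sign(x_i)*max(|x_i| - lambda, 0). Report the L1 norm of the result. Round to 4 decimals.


Soft-thresholding with lambda = 1.35:
prox(0.9801) = sign(0.9801)*max(|0.9801| - 1.35, 0) = 0.0
prox(-6.1974) = sign(-6.1974)*max(|-6.1974| - 1.35, 0) = -4.8474
prox(6.7797) = sign(6.7797)*max(|6.7797| - 1.35, 0) = 5.4297
prox(x) = [0.0, -4.8474, 5.4297]
||prox(x)||_1 = 0.0 + 4.8474 + 5.4297 = 10.2771


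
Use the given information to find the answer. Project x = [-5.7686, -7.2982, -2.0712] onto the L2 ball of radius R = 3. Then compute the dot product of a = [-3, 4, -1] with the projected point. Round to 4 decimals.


Step 1: Compute ||x|| (intermediates to 6 decimals).
||x|| = sqrt((-5.7686)^2 + (-7.2982)^2 + (-2.0712)^2) = 9.530495
Step 2: Project.
Since ||x|| > R, scale = R/||x|| = 3/9.530495 = 0.314779, proj(x) = scale * x
proj(x) = [-1.815834, -2.29732, -0.65197]
Step 3: Dot product.
a^T * proj(x) = -3*(-1.815834) + 4*(-2.29732) - 1*(-0.65197) = -3.0898


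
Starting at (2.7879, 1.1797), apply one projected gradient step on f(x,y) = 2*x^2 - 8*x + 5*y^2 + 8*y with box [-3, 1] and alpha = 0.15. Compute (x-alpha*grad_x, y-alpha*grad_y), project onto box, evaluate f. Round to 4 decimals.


Step 1: Compute gradient at (2.7879, 1.1797).
grad_x = 2*2*2.7879 - 8 = 3.1516
grad_y = 2*5*1.1797 + 8 = 19.797
Step 2: Gradient step.
x_raw = 2.7879 - 0.15*3.1516 = 2.3152
y_raw = 1.1797 - 0.15*19.797 = -1.7899
Step 3: Project onto [-3, 1].
x_proj = clip(2.3152) = 1.0
y_proj = clip(-1.7899) = -1.7899
Step 4: Evaluate f.
f(1.0, -1.7899) = -4.301


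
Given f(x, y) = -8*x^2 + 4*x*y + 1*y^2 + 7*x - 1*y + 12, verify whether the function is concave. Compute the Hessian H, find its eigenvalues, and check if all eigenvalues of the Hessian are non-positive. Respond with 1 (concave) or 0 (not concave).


The Hessian of f(x,y) = -8*x^2 + 4*x*y + 1*y^2 + 7*x - 1*y + 12 is:
H = [[-16, 4], [4, 2]]
Trace = -16 + 2 = -14
Determinant = -16*2 - (4)^2 = -48
Discriminant = (-14)^2 - 4*-48 = 388.0
Eigenvalues: lambda_1 = -16.8489, lambda_2 = 2.8489
The function is not concave.

0


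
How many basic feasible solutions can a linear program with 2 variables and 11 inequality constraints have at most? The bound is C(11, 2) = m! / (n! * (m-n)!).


Each vertex corresponds to some choice of n active constraints out of m, so the number of vertices is at most C(m, n) = m! / (n!(m-n)!).
m = 11, n = 2
Numerator: 11 * 10
Denominator: 2! = 2
C(11, 2) = 55


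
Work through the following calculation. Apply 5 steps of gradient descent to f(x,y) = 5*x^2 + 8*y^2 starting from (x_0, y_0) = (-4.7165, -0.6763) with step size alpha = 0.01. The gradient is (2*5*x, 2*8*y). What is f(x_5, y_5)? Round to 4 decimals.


Gradient descent on f(x,y) = 5*x^2 + 8*y^2.
Starting point: (-4.7165, -0.6763), alpha = 0.01
Step 1: grad_x = 2*5*-4.7165 = -47.165, grad_y = 2*8*-0.6763 = -10.8208
  x_1 = -4.7165 - 0.01*-47.165 = -4.2449
  y_1 = -0.6763 - 0.01*-10.8208 = -0.5681
Step 2: grad_x = 2*5*-4.2449 = -42.4485, grad_y = 2*8*-0.5681 = -9.0895
  x_2 = -4.2449 - 0.01*-42.4485 = -3.8204
  y_2 = -0.5681 - 0.01*-9.0895 = -0.4772
Step 3: grad_x = 2*5*-3.8204 = -38.2037, grad_y = 2*8*-0.4772 = -7.6352
  x_3 = -3.8204 - 0.01*-38.2037 = -3.4383
  y_3 = -0.4772 - 0.01*-7.6352 = -0.4008
Step 4: grad_x = 2*5*-3.4383 = -34.3833, grad_y = 2*8*-0.4008 = -6.4135
  x_4 = -3.4383 - 0.01*-34.3833 = -3.0945
  y_4 = -0.4008 - 0.01*-6.4135 = -0.3367
Step 5: grad_x = 2*5*-3.0945 = -30.945, grad_y = 2*8*-0.3367 = -5.3874
  x_5 = -3.0945 - 0.01*-30.945 = -2.785
  y_5 = -0.3367 - 0.01*-5.3874 = -0.2828
f(-2.785, -0.2828) = 5*(-2.785)^2 + 8*(-0.2828)^2 = 39.4224


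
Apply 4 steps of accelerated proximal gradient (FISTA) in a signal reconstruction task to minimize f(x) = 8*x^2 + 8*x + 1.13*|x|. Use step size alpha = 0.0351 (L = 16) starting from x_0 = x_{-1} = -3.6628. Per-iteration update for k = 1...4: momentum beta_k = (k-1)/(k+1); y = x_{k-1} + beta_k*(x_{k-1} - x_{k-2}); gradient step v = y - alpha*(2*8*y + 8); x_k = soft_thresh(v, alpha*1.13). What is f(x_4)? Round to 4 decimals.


FISTA on f(x) = 8*x^2 + 8*x + 1.13*|x|
L = 16, alpha = 0.0351
Iteration 1: beta = 0.0, y = -3.6628 + 0.0*(-3.6628 + 3.6628) = -3.6628
  grad(y) = -50.6048, v = y - alpha*grad = -1.8866
  prox(v) = soft_thresh(-1.8866, 0.0397) = -1.8469
Iteration 2: beta = 0.3333, y = -1.8469 + 0.3333*(-1.8469 + 3.6628) = -1.2416
  grad(y) = -11.8658, v = y - alpha*grad = -0.8251
  prox(v) = soft_thresh(-0.8251, 0.0397) = -0.7855
Iteration 3: beta = 0.5, y = -0.7855 + 0.5*(-0.7855 + 1.8469) = -0.2547
  grad(y) = 3.9242, v = y - alpha*grad = -0.3925
  prox(v) = soft_thresh(-0.3925, 0.0397) = -0.3528
Iteration 4: beta = 0.6, y = -0.3528 + 0.6*(-0.3528 + 0.7855) = -0.0932
  grad(y) = 6.5084, v = y - alpha*grad = -0.3217
  prox(v) = soft_thresh(-0.3217, 0.0397) = -0.282
f(x_4) = 8*(-0.282)^2 + 8*(-0.282) + 1.13*|-0.282| = -1.3012


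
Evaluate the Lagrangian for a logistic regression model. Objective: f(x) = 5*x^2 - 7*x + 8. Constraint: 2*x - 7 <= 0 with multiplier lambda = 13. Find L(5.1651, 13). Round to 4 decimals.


Step 1: Evaluate f(x).
f(5.1651) = 5*5.1651^2 - 7*5.1651 + 8 = 105.2356
Step 2: Evaluate g(x).
g(5.1651) = 2*5.1651 - 7 = 3.3302
Step 3: Compute Lagrangian.
L = 105.2356 + 13*3.3302 = 148.5282


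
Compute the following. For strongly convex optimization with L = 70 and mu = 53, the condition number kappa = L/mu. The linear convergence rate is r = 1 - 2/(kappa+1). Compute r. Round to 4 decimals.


Step 1: Compute the condition number.
kappa = L/mu = 70/53 = 1.3208
Step 2: Compute the convergence rate.
r = 1 - 2/(kappa + 1) = 1 - 2*mu/(L + mu) = (L - mu)/(L + mu) = 17/123 = 0.1382


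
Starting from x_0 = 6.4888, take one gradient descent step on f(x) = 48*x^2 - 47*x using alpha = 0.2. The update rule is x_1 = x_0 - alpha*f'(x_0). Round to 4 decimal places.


We compute the gradient at x_0 and apply the update.
f'(x) = 96*x - 47
f'(6.4888) = 96*6.4888 - 47 = 575.9248
x_1 = 6.4888 - 0.2*575.9248 = -108.6962


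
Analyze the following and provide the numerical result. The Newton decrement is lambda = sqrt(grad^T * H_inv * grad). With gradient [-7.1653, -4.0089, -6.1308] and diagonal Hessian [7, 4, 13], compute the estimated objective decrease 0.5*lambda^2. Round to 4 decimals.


Step 1: H is diagonal, so H^(-1) * g = [-1.0236, -1.0022, -0.4716].
Step 2: g^T H^(-1) g = sum_i g_i^2 / H_ii
  = (-7.1653)^2/7 + (-4.0089)^2/4 + (-6.1308)^2/13
  = 7.3345 + 4.0178 + 2.8913 = 14.2436
Step 3: Objective decrease = 0.5 * g^T H^(-1) g = 7.1218


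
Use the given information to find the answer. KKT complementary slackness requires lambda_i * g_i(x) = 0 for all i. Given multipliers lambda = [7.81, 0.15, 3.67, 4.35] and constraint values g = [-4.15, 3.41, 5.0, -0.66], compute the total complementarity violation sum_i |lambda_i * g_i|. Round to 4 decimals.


KKT complementary slackness check:
lambda_1 * g_1 = 7.81 * -4.15 = -32.4115
lambda_2 * g_2 = 0.15 * 3.41 = 0.5115
lambda_3 * g_3 = 3.67 * 5.0 = 18.35
lambda_4 * g_4 = 4.35 * -0.66 = -2.871
Total violation = 32.4115 + 0.5115 + 18.35 + 2.871 = 54.144


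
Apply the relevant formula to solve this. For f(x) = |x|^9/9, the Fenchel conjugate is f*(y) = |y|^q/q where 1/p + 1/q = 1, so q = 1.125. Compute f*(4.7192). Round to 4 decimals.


The conjugate exponent q satisfies 1/p + 1/q = 1.
p = 9, so q = 9/(9 - 1) = 1.125
|y|^q = 4.7192^1.125 = 5.7293
f*(4.7192) = 5.7293 / 1.125 = 5.0927


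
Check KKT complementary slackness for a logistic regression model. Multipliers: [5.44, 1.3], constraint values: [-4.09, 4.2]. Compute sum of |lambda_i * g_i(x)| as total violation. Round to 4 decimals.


KKT complementary slackness check:
lambda_1 * g_1 = 5.44 * -4.09 = -22.2496
lambda_2 * g_2 = 1.3 * 4.2 = 5.46
Total violation = 22.2496 + 5.46 = 27.7096


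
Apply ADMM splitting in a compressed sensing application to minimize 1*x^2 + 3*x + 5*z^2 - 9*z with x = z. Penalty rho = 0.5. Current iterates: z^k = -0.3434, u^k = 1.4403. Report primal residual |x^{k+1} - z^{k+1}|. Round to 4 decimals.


ADMM iteration with rho = 0.5, z^k = -0.3434, u^k = 1.4403
Step 1: x-update.
Minimize 1*x^2 + 3*x + (0.5/2)*(x + 0.3434 + 1.4403)^2
FOC: (2*1 + 0.5)*x = -3 + 0.5*(-0.3434 - 1.4403)
x^{k+1} = -1.5567
Step 2: z-update.
Minimize 5*z^2 - 9*z + (0.5/2)*(-1.5567 - z + 1.4403)^2
FOC: (2*5 + 0.5)*z = 9 + 0.5*(-1.5567 + 1.4403)
z^{k+1} = 0.8516
Step 3: u-update.
u^{k+1} = 1.4403 - 1.5567 - 0.8516 = -0.968
Step 4: Primal residual = |-1.5567 - 0.8516| = 2.4083


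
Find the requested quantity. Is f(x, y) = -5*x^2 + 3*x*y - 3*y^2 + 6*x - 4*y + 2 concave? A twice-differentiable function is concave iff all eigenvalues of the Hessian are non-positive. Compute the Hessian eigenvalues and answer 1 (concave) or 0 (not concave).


The Hessian of f(x,y) = -5*x^2 + 3*x*y - 3*y^2 + 6*x - 4*y + 2 is:
H = [[-10, 3], [3, -6]]
Trace = -10 - 6 = -16
Determinant = -10*-6 - (3)^2 = 51
Discriminant = (-16)^2 - 4*51 = 52.0
Eigenvalues: lambda_1 = -11.6056, lambda_2 = -4.3944
The function is concave.

1


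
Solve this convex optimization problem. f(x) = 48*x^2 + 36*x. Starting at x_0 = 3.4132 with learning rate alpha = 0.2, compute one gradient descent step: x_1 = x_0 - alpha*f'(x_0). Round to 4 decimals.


We compute the gradient at x_0 and apply the update.
f'(x) = 96*x + 36
f'(3.4132) = 96*3.4132 + 36 = 363.6672
x_1 = 3.4132 - 0.2*363.6672 = -69.3202


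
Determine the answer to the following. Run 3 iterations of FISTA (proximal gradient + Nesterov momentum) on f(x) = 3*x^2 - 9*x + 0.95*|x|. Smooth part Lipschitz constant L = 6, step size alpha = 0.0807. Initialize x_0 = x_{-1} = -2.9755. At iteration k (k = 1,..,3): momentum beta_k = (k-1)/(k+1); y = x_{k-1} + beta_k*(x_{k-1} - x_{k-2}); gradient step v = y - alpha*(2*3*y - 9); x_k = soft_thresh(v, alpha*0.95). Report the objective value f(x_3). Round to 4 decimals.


FISTA on f(x) = 3*x^2 - 9*x + 0.95*|x|
L = 6, alpha = 0.0807
Iteration 1: beta = 0.0, y = -2.9755 + 0.0*(-2.9755 + 2.9755) = -2.9755
  grad(y) = -26.853, v = y - alpha*grad = -0.8085
  prox(v) = soft_thresh(-0.8085, 0.0767) = -0.7318
Iteration 2: beta = 0.3333, y = -0.7318 + 0.3333*(-0.7318 + 2.9755) = 0.0161
  grad(y) = -8.9034, v = y - alpha*grad = 0.7346
  prox(v) = soft_thresh(0.7346, 0.0767) = 0.6579
Iteration 3: beta = 0.5, y = 0.6579 + 0.5*(0.6579 + 0.7318) = 1.3528
  grad(y) = -0.8831, v = y - alpha*grad = 1.4241
  prox(v) = soft_thresh(1.4241, 0.0767) = 1.3474
f(x_3) = 3*1.3474^2 - 9*1.3474 + 0.95*|1.3474| = -5.4001


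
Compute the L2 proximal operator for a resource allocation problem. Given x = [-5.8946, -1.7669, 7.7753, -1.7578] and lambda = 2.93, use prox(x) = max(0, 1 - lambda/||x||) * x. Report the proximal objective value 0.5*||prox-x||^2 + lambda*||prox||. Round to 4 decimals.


Step 1: Compute ||x||.
||x|| = 10.0704
Step 2: Compute scaling factor.
scale = max(0, 1 - 2.93/10.0704) = 0.709
Step 3: prox(x) = [-4.1796, -1.2528, 5.5131, -1.2464]
||prox(x)|| = 7.1404
Step 4: Proximal objective.
0.5*||prox-x||^2 = 4.2925
lambda*||prox|| = 20.9214
Total = 25.2139


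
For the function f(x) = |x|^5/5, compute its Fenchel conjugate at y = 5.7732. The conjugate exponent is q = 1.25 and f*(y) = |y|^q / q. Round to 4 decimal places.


The conjugate exponent q satisfies 1/p + 1/q = 1.
p = 5, so q = 5/(5 - 1) = 1.25
|y|^q = 5.7732^1.25 = 8.9489
f*(5.7732) = 8.9489 / 1.25 = 7.1591


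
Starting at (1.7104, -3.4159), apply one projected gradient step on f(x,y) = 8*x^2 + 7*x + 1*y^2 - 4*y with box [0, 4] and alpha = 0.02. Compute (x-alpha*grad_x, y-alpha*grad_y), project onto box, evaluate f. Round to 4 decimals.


Step 1: Compute gradient at (1.7104, -3.4159).
grad_x = 2*8*1.7104 + 7 = 34.3664
grad_y = 2*1*-3.4159 - 4 = -10.8318
Step 2: Gradient step.
x_raw = 1.7104 - 0.02*34.3664 = 1.0231
y_raw = -3.4159 - 0.02*-10.8318 = -3.1993
Step 3: Project onto [0, 4].
x_proj = clip(1.0231) = 1.0231
y_proj = clip(-3.1993) = 0.0
Step 4: Evaluate f.
f(1.0231, 0.0) = 15.5349


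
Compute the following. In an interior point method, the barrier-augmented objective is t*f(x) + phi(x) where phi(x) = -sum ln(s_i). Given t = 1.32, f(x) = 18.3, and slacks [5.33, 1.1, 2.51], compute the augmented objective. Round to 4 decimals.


Step 1: Compute log-barrier.
ln values: [1.6734, 0.0953, 0.9203]
phi = -(1.6734 + 0.0953 + 0.9203) = -2.6889
Step 2: Compute augmented objective.
t*f(x) = 1.32*18.3 = 24.156
Total = 24.156 - 2.6889 = 21.4671


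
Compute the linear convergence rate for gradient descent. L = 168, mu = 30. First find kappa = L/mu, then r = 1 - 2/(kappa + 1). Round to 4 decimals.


Step 1: Compute the condition number.
kappa = L/mu = 168/30 = 5.6
Step 2: Compute the convergence rate.
r = 1 - 2/(kappa + 1) = 1 - 2*mu/(L + mu) = (L - mu)/(L + mu) = 138/198 = 0.697


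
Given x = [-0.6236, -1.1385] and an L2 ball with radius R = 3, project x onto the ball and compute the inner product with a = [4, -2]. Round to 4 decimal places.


Step 1: Compute ||x|| (intermediates to 6 decimals).
||x|| = sqrt((-0.6236)^2 + (-1.1385)^2) = 1.298098
Step 2: Project.
Since ||x|| <= R, proj = x (no scaling needed).
proj(x) = [-0.6236, -1.1385]
Step 3: Dot product.
a^T * proj(x) = 4*(-0.6236) - 2*(-1.1385) = -0.2174


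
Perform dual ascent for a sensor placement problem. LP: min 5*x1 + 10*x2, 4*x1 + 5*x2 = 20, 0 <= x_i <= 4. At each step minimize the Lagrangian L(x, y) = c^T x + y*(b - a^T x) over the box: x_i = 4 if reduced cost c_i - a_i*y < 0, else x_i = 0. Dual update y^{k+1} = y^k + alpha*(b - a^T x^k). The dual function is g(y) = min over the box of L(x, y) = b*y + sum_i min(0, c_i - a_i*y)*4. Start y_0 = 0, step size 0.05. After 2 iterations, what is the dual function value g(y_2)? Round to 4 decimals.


Dual ascent for LP: min 5*x1 + 10*x2, 4*x1 + 5*x2 = 20, 0 <= x_i <= 4
Step 1: y^k = 0.0, reduced costs: (5.0, 10.0)
  x^k = (0.0, 0.0), subgradient = b - a^T x = 20.0
  y^{k+1} = 0.0 + 0.05*20.0 = 1.0
Step 2: y^k = 1.0, reduced costs: (1.0, 5.0)
  x^k = (0.0, 0.0), subgradient = b - a^T x = 20.0
  y^{k+1} = 1.0 + 0.05*20.0 = 2.0
Dual objective at y_2 = 2.0: reduced costs (-3.0, 0.0), box minimizer x = (4.0, 0.0)
g(y_2) = b*y + (c1 - a1*y)*x1 + (c2 - a2*y)*x2 = 20*2.0 + (-3.0)*4.0 + 0.0*0.0 = 40.0 - 12.0 + 0.0 = 28.0
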